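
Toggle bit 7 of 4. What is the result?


4 ^ (1 << 7) = 4 ^ 128 = 132

132


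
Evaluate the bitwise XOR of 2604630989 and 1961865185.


0b10011011001111111000001111001101 ^ 0b1110100111011111010111111100001 = 0b11101111110100000010110000101100 = 4023397420

4023397420


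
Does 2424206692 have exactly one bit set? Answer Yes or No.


0b10010000011111100111010101100100. Multiple bits set => No

No


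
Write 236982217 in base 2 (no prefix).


236982217 = 1110001000000000111111001001 in binary

1110001000000000111111001001


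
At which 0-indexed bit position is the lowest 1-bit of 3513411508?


0b11010001011010100110011110110100. Lowest set bit at position 2

2


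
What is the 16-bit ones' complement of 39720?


39720 ^ 65535 = 25815

25815


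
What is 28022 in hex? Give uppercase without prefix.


28022 = 6D76 hex

6D76


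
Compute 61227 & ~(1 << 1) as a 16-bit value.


61227 & ~(1 << 1) = 61225

61225


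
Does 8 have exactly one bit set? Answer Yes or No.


0b1000. Only one bit set => Yes

Yes


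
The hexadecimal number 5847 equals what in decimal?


5847 hex = 22599 decimal

22599


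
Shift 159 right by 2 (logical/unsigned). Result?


0b10011111 >> 2 = 0b100111 = 39

39


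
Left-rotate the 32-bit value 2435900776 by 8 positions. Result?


Rotate 0b10010001001100001110010101101000 left by 8 (32-bit) = 0b110000111001010110100010010001 = 820340881

820340881


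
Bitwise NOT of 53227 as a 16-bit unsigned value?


~0b1100111111101011 = 0b11000000010100 = 12308 (16-bit unsigned)

12308


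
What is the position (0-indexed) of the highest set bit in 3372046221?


0b11001000111111010101011110001101. Highest set bit at position 31

31


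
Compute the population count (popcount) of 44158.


0b1010110001111110 has 10 set bits

10


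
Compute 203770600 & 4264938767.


0b1100001001010100101011101000 & 0b11111110001101011100110100001111 = 0b1100001001010100100000001000 = 203769864

203769864


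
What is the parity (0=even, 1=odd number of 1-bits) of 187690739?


0b1011001011111110111011110011 has 20 ones => parity 0

0


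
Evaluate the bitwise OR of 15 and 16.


0b1111 | 0b10000 = 0b11111 = 31

31


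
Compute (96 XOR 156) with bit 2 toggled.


Step 1: 96 ^ 156 = 252
Step 2: 252 ^ (1 << 2) = 252 ^ 4 = 248

248


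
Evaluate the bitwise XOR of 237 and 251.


0b11101101 ^ 0b11111011 = 0b10110 = 22

22


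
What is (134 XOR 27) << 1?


Step 1: 134 ^ 27 = 157
Step 2: 157 << 1 = 314

314


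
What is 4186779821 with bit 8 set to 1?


4186779821 | (1 << 8) = 4186779821 | 256 = 4186780077

4186780077


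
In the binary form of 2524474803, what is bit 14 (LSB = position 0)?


0b10010110011110000110110110110011, position 14 = 1

1


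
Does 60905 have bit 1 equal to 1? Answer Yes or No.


0b1110110111101001, bit 1 = 0. No

No


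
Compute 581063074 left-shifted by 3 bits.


0b100010101000100101000110100010 << 3 = 0b100010101000100101000110100010000 = 4648504592

4648504592


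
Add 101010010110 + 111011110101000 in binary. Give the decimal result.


101010010110 + 111011110101000 = 1000001000111110 = 33342

33342


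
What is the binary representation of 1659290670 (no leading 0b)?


1659290670 = 1100010111001101100010000101110 in binary

1100010111001101100010000101110


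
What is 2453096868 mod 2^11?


2453096868 & 2047 = 420

420


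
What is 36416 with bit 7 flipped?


36416 ^ (1 << 7) = 36416 ^ 128 = 36544

36544


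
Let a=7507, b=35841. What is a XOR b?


7507 ^ 35841 = 37202

37202


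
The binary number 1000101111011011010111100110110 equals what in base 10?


1000101111011011010111100110110 in decimal = 1173204790

1173204790


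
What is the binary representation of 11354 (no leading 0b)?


11354 = 10110001011010 in binary

10110001011010


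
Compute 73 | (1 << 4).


73 | (1 << 4) = 73 | 16 = 89

89


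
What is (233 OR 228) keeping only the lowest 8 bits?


Step 1: 233 | 228 = 237
Step 2: 237 & 255 = 237

237


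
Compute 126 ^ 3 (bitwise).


0b1111110 ^ 0b11 = 0b1111101 = 125

125


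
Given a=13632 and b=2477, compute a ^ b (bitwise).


13632 ^ 2477 = 15597

15597


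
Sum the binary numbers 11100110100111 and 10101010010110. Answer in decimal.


11100110100111 + 10101010010110 = 110010000111101 = 25661

25661


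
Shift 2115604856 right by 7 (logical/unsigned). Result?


0b1111110000110011001000101111000 >> 7 = 0b111111000011001100100010 = 16528162

16528162


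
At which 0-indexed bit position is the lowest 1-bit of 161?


0b10100001. Lowest set bit at position 0

0


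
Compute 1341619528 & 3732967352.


0b1001111111101110111110101001000 & 0b11011110100000001000111110111000 = 0b1001110100000000000110100001000 = 1317014792

1317014792


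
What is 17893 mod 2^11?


17893 & 2047 = 1509

1509


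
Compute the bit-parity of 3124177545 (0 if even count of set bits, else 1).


0b10111010001101110010101010001001 has 16 ones => parity 0

0


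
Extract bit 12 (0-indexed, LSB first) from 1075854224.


0b1000000001000000011101110010000, position 12 = 1

1


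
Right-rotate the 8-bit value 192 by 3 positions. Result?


Rotate 0b11000000 right by 3 (8-bit) = 0b11000 = 24

24


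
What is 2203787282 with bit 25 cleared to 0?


2203787282 & ~(1 << 25) = 2170232850

2170232850


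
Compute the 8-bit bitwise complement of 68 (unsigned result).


~0b1000100 = 0b10111011 = 187 (8-bit unsigned)

187


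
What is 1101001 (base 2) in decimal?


1101001 in decimal = 105

105


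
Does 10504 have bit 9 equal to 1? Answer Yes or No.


0b10100100001000, bit 9 = 0. No

No


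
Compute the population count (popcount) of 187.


0b10111011 has 6 set bits

6


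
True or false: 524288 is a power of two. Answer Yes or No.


0b10000000000000000000. Only one bit set => Yes

Yes


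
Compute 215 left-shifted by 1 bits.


0b11010111 << 1 = 0b110101110 = 430

430


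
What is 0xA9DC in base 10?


A9DC hex = 43484 decimal

43484


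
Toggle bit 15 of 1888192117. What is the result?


1888192117 ^ (1 << 15) = 1888192117 ^ 32768 = 1888159349

1888159349


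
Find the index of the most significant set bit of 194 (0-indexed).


0b11000010. Highest set bit at position 7

7


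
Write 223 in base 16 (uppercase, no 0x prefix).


223 = DF hex

DF


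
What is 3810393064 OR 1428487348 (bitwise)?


0b11100011000111011111101111101000 | 0b1010101001001001111110010110100 = 0b11110111001111011111111111111100 = 4148035580

4148035580


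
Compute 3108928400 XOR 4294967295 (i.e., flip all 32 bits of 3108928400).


3108928400 ^ 4294967295 = 1186038895

1186038895


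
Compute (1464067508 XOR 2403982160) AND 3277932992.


Step 1: 1464067508 ^ 2403982160 = 3624550116
Step 2: 3624550116 & 3277932992 = 3221227712

3221227712


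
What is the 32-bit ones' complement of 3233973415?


3233973415 ^ 4294967295 = 1060993880

1060993880


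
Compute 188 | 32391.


0b10111100 | 0b111111010000111 = 0b111111010111111 = 32447

32447


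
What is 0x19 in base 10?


19 hex = 25 decimal

25


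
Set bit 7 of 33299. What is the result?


33299 | (1 << 7) = 33299 | 128 = 33427

33427


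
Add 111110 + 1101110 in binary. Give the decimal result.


111110 + 1101110 = 10101100 = 172

172


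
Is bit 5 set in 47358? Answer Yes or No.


0b1011100011111110, bit 5 = 1. Yes

Yes


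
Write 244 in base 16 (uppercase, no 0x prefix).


244 = F4 hex

F4


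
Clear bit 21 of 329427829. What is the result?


329427829 & ~(1 << 21) = 327330677

327330677


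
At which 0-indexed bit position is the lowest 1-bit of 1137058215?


0b1000011110001100010000110100111. Lowest set bit at position 0

0


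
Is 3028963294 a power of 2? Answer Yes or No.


0b10110100100010100100111111011110. Multiple bits set => No

No


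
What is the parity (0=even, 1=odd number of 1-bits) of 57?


0b111001 has 4 ones => parity 0

0


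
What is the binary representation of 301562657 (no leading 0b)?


301562657 = 10001111110010111101100100001 in binary

10001111110010111101100100001


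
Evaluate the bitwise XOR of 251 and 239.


0b11111011 ^ 0b11101111 = 0b10100 = 20

20


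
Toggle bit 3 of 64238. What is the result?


64238 ^ (1 << 3) = 64238 ^ 8 = 64230

64230


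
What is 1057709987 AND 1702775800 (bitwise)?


0b111111000010110101111110100011 & 0b1100101011111100100101111111000 = 0b100101000010100100101110100000 = 621431712

621431712


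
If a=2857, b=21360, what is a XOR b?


2857 ^ 21360 = 22617

22617


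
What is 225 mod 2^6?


225 & 63 = 33

33


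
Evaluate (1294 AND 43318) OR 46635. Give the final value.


Step 1: 1294 & 43318 = 262
Step 2: 262 | 46635 = 46895

46895


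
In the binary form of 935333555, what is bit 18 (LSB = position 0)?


0b110111110000000000111010110011, position 18 = 0

0


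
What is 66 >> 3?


0b1000010 >> 3 = 0b1000 = 8

8


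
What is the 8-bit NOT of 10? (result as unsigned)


~0b1010 = 0b11110101 = 245 (8-bit unsigned)

245


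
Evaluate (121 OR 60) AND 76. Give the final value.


Step 1: 121 | 60 = 125
Step 2: 125 & 76 = 76

76


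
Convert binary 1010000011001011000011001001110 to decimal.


1010000011001011000011001001110 in decimal = 1348830798

1348830798


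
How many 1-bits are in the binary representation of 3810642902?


0b11100011001000011100101111010110 has 17 set bits

17


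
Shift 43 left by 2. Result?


0b101011 << 2 = 0b10101100 = 172

172


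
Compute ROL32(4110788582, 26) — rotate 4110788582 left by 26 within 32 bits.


Rotate 0b11110101000001011010011111100110 left by 26 (32-bit) = 0b10011011110101000001011010011111 = 2614367903

2614367903


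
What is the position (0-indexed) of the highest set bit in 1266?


0b10011110010. Highest set bit at position 10

10


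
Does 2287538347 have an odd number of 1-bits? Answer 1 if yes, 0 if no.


0b10001000010110010001000010101011 has 12 ones => parity 0

0


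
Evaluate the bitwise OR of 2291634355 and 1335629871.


0b10001000100101111001000010110011 | 0b1001111100111000001100000101111 = 0b11001111100111111001100010111111 = 3483343039

3483343039


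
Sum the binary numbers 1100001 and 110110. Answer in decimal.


1100001 + 110110 = 10010111 = 151

151


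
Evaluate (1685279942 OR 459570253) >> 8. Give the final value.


Step 1: 1685279942 | 459570253 = 2138537167
Step 2: 2138537167 >> 8 = 8353660

8353660


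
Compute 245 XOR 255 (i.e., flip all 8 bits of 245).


245 ^ 255 = 10

10


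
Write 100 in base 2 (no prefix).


100 = 1100100 in binary

1100100


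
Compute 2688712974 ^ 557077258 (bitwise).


0b10100000010000101000000100001110 ^ 0b100001001101000101001100001010 = 0b10000001011101101101001000000100 = 2172047876

2172047876


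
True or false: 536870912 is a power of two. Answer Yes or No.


0b100000000000000000000000000000. Only one bit set => Yes

Yes


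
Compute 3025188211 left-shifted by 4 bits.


0b10110100010100001011010101110011 << 4 = 0b101101000101000010110101011100110000 = 48403011376

48403011376


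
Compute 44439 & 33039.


0b1010110110010111 & 0b1000000100001111 = 0b1000000100000111 = 33031

33031


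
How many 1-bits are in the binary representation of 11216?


0b10101111010000 has 7 set bits

7


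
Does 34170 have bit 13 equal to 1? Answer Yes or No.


0b1000010101111010, bit 13 = 0. No

No


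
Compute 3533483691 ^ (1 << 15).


3533483691 ^ (1 << 15) = 3533483691 ^ 32768 = 3533450923

3533450923


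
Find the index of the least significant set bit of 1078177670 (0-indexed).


0b1000000010000111010111110000110. Lowest set bit at position 1

1


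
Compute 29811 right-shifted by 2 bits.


0b111010001110011 >> 2 = 0b1110100011100 = 7452

7452


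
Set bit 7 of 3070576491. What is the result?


3070576491 | (1 << 7) = 3070576491 | 128 = 3070576619

3070576619


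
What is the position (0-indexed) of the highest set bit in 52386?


0b1100110010100010. Highest set bit at position 15

15


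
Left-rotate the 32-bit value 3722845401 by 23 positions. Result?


Rotate 0b11011101111001100001110011011001 left by 23 (32-bit) = 0b1101100111011101111001100001110 = 1827599118

1827599118


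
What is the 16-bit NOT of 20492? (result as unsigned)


~0b101000000001100 = 0b1010111111110011 = 45043 (16-bit unsigned)

45043


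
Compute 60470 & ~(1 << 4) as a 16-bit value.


60470 & ~(1 << 4) = 60454

60454


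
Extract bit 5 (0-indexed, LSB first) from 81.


0b1010001, position 5 = 0

0


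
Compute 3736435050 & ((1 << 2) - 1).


3736435050 & 3 = 2

2


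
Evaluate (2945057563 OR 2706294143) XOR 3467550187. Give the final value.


Step 1: 2945057563 | 2706294143 = 2949564287
Step 2: 2949564287 ^ 3467550187 = 1633704596

1633704596


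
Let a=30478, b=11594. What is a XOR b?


30478 ^ 11594 = 23108

23108


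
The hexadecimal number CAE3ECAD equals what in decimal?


CAE3ECAD hex = 3403934893 decimal

3403934893


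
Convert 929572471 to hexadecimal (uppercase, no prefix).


929572471 = 37682677 hex

37682677


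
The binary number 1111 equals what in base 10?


1111 in decimal = 15

15


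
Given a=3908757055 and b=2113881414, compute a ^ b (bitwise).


3908757055 ^ 2113881414 = 2500174713

2500174713


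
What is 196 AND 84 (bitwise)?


0b11000100 & 0b1010100 = 0b1000100 = 68

68


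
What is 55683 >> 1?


0b1101100110000011 >> 1 = 0b110110011000001 = 27841

27841


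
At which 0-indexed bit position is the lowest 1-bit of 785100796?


0b101110110010111010111111111100. Lowest set bit at position 2

2


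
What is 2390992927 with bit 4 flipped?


2390992927 ^ (1 << 4) = 2390992927 ^ 16 = 2390992911

2390992911


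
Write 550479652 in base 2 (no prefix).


550479652 = 100000110011111010011100100100 in binary

100000110011111010011100100100


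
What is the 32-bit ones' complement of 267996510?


267996510 ^ 4294967295 = 4026970785

4026970785


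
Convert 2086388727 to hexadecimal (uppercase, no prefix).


2086388727 = 7C5BC3F7 hex

7C5BC3F7


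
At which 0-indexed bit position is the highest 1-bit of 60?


0b111100. Highest set bit at position 5

5


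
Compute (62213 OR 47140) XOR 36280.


Step 1: 62213 | 47140 = 64293
Step 2: 64293 ^ 36280 = 30365

30365


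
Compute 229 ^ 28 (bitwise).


0b11100101 ^ 0b11100 = 0b11111001 = 249

249


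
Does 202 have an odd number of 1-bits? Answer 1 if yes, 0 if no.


0b11001010 has 4 ones => parity 0

0


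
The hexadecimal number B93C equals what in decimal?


B93C hex = 47420 decimal

47420


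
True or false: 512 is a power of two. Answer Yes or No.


0b1000000000. Only one bit set => Yes

Yes


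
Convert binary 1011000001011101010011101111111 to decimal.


1011000001011101010011101111111 in decimal = 1479452543

1479452543


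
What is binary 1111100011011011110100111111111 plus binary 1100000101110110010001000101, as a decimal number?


1111100011011011110100111111111 + 1100000101110110010001000101 = 10001000100001010100111001000100 = 2290437700

2290437700


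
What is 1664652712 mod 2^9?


1664652712 & 511 = 424

424


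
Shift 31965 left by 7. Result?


0b111110011011101 << 7 = 0b1111100110111010000000 = 4091520

4091520


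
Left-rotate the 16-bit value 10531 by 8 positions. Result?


Rotate 0b10100100100011 left by 8 (16-bit) = 0b10001100101001 = 9001

9001


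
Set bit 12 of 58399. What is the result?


58399 | (1 << 12) = 58399 | 4096 = 62495

62495


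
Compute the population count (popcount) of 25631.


0b110010000011111 has 8 set bits

8


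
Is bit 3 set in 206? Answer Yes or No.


0b11001110, bit 3 = 1. Yes

Yes


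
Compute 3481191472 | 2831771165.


0b11001111011111101100010000110000 | 0b10101000110010010110011000011101 = 0b11101111111111111110011000111101 = 4026525245

4026525245


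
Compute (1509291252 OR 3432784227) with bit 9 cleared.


Step 1: 1509291252 | 3432784227 = 3724408311
Step 2: 3724408311 & ~(1 << 9) = 3724408311

3724408311


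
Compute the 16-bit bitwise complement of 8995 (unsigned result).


~0b10001100100011 = 0b1101110011011100 = 56540 (16-bit unsigned)

56540


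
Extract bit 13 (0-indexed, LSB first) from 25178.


0b110001001011010, position 13 = 1

1


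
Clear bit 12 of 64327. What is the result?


64327 & ~(1 << 12) = 60231

60231


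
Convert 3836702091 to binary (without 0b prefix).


3836702091 = 11100100101011110110110110001011 in binary

11100100101011110110110110001011


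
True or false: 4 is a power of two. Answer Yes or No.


0b100. Only one bit set => Yes

Yes


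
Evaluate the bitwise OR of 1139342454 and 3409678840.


0b1000011111010001111110001110110 | 0b11001011001110111001000111111000 = 0b11001011111110111111110111111110 = 3422289406

3422289406


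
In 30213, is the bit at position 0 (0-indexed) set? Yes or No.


0b111011000000101, bit 0 = 1. Yes

Yes


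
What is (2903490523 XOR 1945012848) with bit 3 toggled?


Step 1: 2903490523 ^ 1945012848 = 3739301291
Step 2: 3739301291 ^ (1 << 3) = 3739301291 ^ 8 = 3739301283

3739301283


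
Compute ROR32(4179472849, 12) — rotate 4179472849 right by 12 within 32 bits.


Rotate 0b11111001000111011011000111010001 right by 12 (32-bit) = 0b11101000111111001000111011011 = 488608219

488608219


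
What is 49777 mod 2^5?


49777 & 31 = 17

17


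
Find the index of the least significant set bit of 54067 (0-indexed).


0b1101001100110011. Lowest set bit at position 0

0


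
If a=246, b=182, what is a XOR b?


246 ^ 182 = 64

64


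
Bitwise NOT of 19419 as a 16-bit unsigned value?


~0b100101111011011 = 0b1011010000100100 = 46116 (16-bit unsigned)

46116


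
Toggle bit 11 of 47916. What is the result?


47916 ^ (1 << 11) = 47916 ^ 2048 = 45868

45868


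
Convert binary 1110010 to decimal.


1110010 in decimal = 114

114


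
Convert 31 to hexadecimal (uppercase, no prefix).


31 = 1F hex

1F


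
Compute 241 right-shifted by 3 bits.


0b11110001 >> 3 = 0b11110 = 30

30


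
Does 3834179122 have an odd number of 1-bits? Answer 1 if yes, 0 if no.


0b11100100100010001110111000110010 has 15 ones => parity 1

1


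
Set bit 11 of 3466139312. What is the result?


3466139312 | (1 << 11) = 3466139312 | 2048 = 3466141360

3466141360


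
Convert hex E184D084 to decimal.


E184D084 hex = 3783577732 decimal

3783577732


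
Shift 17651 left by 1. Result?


0b100010011110011 << 1 = 0b1000100111100110 = 35302

35302


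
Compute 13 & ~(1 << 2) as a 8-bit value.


13 & ~(1 << 2) = 9

9


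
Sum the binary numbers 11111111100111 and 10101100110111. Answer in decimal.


11111111100111 + 10101100110111 = 110101100011110 = 27422

27422


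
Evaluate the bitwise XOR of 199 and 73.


0b11000111 ^ 0b1001001 = 0b10001110 = 142

142


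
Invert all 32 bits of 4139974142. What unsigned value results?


4139974142 ^ 4294967295 = 154993153

154993153


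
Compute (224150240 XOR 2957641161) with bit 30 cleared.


Step 1: 224150240 ^ 2957641161 = 3172353833
Step 2: 3172353833 & ~(1 << 30) = 3172353833

3172353833


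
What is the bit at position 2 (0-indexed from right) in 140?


0b10001100, position 2 = 1

1


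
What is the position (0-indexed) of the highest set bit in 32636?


0b111111101111100. Highest set bit at position 14

14


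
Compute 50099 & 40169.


0b1100001110110011 & 0b1001110011101001 = 0b1000000010100001 = 32929

32929


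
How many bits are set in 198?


0b11000110 has 4 set bits

4


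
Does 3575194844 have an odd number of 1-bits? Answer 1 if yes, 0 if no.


0b11010101000110010010010011011100 has 15 ones => parity 1

1


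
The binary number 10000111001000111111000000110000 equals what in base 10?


10000111001000111111000000110000 in decimal = 2267279408

2267279408


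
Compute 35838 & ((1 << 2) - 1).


35838 & 3 = 2

2


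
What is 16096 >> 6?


0b11111011100000 >> 6 = 0b11111011 = 251

251


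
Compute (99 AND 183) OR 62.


Step 1: 99 & 183 = 35
Step 2: 35 | 62 = 63

63


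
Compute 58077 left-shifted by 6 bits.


0b1110001011011101 << 6 = 0b1110001011011101000000 = 3716928

3716928


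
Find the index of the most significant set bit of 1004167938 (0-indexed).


0b111011110110100110001100000010. Highest set bit at position 29

29


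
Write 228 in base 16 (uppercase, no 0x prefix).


228 = E4 hex

E4


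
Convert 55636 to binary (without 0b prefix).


55636 = 1101100101010100 in binary

1101100101010100


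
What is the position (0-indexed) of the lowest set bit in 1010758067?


0b111100001111101111000110110011. Lowest set bit at position 0

0


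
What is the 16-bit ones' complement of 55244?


55244 ^ 65535 = 10291

10291


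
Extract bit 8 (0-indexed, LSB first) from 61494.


0b1111000000110110, position 8 = 0

0


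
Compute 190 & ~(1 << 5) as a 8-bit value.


190 & ~(1 << 5) = 158

158


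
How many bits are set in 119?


0b1110111 has 6 set bits

6


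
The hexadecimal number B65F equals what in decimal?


B65F hex = 46687 decimal

46687


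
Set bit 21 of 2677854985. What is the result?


2677854985 | (1 << 21) = 2677854985 | 2097152 = 2679952137

2679952137


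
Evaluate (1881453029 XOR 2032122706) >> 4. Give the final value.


Step 1: 1881453029 ^ 2032122706 = 154864311
Step 2: 154864311 >> 4 = 9679019

9679019


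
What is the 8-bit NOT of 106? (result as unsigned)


~0b1101010 = 0b10010101 = 149 (8-bit unsigned)

149


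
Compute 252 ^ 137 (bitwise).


0b11111100 ^ 0b10001001 = 0b1110101 = 117

117


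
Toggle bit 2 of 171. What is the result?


171 ^ (1 << 2) = 171 ^ 4 = 175

175


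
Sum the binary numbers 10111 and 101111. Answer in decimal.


10111 + 101111 = 1000110 = 70

70


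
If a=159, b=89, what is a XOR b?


159 ^ 89 = 198

198


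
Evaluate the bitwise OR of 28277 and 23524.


0b110111001110101 | 0b101101111100100 = 0b111111111110101 = 32757

32757


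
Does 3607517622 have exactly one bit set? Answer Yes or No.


0b11010111000001100101100110110110. Multiple bits set => No

No


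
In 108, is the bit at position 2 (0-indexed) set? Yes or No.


0b1101100, bit 2 = 1. Yes

Yes


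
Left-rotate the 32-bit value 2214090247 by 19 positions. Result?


Rotate 0b10000011111110000101011000000111 left by 19 (32-bit) = 0b10110000001111000001111111000010 = 2956730306

2956730306


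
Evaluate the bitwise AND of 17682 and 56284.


0b100010100010010 & 0b1101101111011100 = 0b100000100010000 = 16656

16656


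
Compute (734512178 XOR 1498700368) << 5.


Step 1: 734512178 ^ 1498700368 = 1922276962
Step 2: 1922276962 << 5 = 61512862784

61512862784


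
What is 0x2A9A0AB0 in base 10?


2A9A0AB0 hex = 714738352 decimal

714738352


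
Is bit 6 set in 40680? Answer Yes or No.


0b1001111011101000, bit 6 = 1. Yes

Yes


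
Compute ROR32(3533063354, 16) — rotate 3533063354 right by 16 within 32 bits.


Rotate 0b11010010100101100100010010111010 right by 16 (32-bit) = 0b1000100101110101101001010010110 = 1153094294

1153094294


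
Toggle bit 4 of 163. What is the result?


163 ^ (1 << 4) = 163 ^ 16 = 179

179


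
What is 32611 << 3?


0b111111101100011 << 3 = 0b111111101100011000 = 260888

260888


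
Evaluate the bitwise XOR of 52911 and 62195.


0b1100111010101111 ^ 0b1111001011110011 = 0b11110001011100 = 15452

15452


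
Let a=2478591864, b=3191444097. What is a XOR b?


2478591864 ^ 3191444097 = 763747833

763747833


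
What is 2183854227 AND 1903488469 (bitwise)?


0b10000010001010101111100010010011 & 0b1110001011101001110110111010101 = 0b1000001110100010010001 = 2156689

2156689


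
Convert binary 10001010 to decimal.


10001010 in decimal = 138

138


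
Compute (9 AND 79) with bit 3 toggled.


Step 1: 9 & 79 = 9
Step 2: 9 ^ (1 << 3) = 9 ^ 8 = 1

1


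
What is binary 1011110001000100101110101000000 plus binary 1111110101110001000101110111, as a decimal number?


1011110001000100101110101000000 + 1111110101110001000101110111 = 1101101111110010110111010110111 = 1845063351

1845063351


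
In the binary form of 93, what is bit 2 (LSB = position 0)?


0b1011101, position 2 = 1

1


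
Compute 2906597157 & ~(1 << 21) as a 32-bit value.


2906597157 & ~(1 << 21) = 2904500005

2904500005


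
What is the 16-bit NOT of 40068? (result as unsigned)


~0b1001110010000100 = 0b110001101111011 = 25467 (16-bit unsigned)

25467


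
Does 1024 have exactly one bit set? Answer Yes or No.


0b10000000000. Only one bit set => Yes

Yes


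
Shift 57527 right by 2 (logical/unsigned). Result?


0b1110000010110111 >> 2 = 0b11100000101101 = 14381

14381


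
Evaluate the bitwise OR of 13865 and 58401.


0b11011000101001 | 0b1110010000100001 = 0b1111011000101001 = 63017

63017


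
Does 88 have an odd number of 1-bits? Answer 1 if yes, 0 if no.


0b1011000 has 3 ones => parity 1

1


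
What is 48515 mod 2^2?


48515 & 3 = 3

3


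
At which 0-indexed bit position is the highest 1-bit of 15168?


0b11101101000000. Highest set bit at position 13

13


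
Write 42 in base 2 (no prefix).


42 = 101010 in binary

101010


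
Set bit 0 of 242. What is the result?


242 | (1 << 0) = 242 | 1 = 243

243


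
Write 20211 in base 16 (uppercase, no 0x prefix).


20211 = 4EF3 hex

4EF3


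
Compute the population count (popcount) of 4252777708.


0b11111101011111000011110011101100 has 21 set bits

21


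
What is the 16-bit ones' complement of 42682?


42682 ^ 65535 = 22853

22853


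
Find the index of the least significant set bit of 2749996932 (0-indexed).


0b10100011111010011001111110000100. Lowest set bit at position 2

2


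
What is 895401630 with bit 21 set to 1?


895401630 | (1 << 21) = 895401630 | 2097152 = 897498782

897498782


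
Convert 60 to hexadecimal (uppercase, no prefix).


60 = 3C hex

3C


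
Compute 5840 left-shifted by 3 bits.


0b1011011010000 << 3 = 0b1011011010000000 = 46720

46720


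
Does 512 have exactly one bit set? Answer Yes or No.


0b1000000000. Only one bit set => Yes

Yes


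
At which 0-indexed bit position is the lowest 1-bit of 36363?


0b1000111000001011. Lowest set bit at position 0

0


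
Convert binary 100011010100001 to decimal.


100011010100001 in decimal = 18081

18081


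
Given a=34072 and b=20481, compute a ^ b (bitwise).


34072 ^ 20481 = 54553

54553


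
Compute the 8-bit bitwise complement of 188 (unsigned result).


~0b10111100 = 0b1000011 = 67 (8-bit unsigned)

67


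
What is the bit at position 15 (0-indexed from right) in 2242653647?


0b10000101101011000010110111001111, position 15 = 0

0


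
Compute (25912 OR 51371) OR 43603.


Step 1: 25912 | 51371 = 60859
Step 2: 60859 | 43603 = 61435

61435


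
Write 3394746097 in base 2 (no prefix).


3394746097 = 11001010010101111011011011110001 in binary

11001010010101111011011011110001


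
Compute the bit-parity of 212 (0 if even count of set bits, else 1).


0b11010100 has 4 ones => parity 0

0


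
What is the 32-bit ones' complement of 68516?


68516 ^ 4294967295 = 4294898779

4294898779


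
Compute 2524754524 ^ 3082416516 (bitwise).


0b10010110011111001011001001011100 ^ 0b10110111101110011111000110000100 = 0b100001110001010100001111011000 = 566576088

566576088


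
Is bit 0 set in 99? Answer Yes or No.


0b1100011, bit 0 = 1. Yes

Yes


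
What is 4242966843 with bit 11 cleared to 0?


4242966843 & ~(1 << 11) = 4242964795

4242964795


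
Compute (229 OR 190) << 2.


Step 1: 229 | 190 = 255
Step 2: 255 << 2 = 1020

1020


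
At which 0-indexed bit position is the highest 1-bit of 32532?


0b111111100010100. Highest set bit at position 14

14


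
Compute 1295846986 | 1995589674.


0b1001101001111010000111001001010 | 0b1110110111100100100100000101010 = 0b1111111111111110100111001101010 = 2147438186

2147438186


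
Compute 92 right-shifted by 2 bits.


0b1011100 >> 2 = 0b10111 = 23

23


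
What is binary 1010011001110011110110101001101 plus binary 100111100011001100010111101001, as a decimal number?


1010011001110011110110101001101 + 100111100011001100010111101001 = 1111010110001101011001100110110 = 2059842358

2059842358


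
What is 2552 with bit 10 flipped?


2552 ^ (1 << 10) = 2552 ^ 1024 = 3576

3576


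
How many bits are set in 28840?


0b111000010101000 has 6 set bits

6


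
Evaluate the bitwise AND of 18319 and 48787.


0b100011110001111 & 0b1011111010010011 = 0b11010000011 = 1667

1667


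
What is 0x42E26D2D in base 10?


42E26D2D hex = 1122135341 decimal

1122135341


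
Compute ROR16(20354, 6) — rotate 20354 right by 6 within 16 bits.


Rotate 0b100111110000010 right by 6 (16-bit) = 0b100100111110 = 2366

2366


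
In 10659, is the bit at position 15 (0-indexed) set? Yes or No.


0b10100110100011, bit 15 = 0. No

No


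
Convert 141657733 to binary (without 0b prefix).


141657733 = 1000011100011000011010000101 in binary

1000011100011000011010000101


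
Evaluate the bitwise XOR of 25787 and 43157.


0b110010010111011 ^ 0b1010100010010101 = 0b1100110000101110 = 52270

52270


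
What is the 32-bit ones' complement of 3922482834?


3922482834 ^ 4294967295 = 372484461

372484461


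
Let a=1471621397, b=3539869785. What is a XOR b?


1471621397 ^ 3539869785 = 2236156236

2236156236


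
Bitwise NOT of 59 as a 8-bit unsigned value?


~0b111011 = 0b11000100 = 196 (8-bit unsigned)

196


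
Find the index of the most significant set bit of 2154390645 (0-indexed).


0b10000000011010010110010001110101. Highest set bit at position 31

31


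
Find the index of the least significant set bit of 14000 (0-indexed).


0b11011010110000. Lowest set bit at position 4

4


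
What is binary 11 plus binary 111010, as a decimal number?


11 + 111010 = 111101 = 61

61


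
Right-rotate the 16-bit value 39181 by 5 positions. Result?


Rotate 0b1001100100001101 right by 5 (16-bit) = 0b110110011001000 = 27848

27848


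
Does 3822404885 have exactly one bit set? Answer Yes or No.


0b11100011110101010100010100010101. Multiple bits set => No

No


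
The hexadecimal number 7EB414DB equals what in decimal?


7EB414DB hex = 2125731035 decimal

2125731035


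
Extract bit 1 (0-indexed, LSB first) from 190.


0b10111110, position 1 = 1

1


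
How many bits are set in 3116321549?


0b10111001101111110100101100001101 has 19 set bits

19


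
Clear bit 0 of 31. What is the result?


31 & ~(1 << 0) = 30

30


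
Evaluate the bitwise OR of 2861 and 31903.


0b101100101101 | 0b111110010011111 = 0b111111110111111 = 32703

32703


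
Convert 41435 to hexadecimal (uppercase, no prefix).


41435 = A1DB hex

A1DB


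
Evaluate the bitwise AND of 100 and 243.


0b1100100 & 0b11110011 = 0b1100000 = 96

96


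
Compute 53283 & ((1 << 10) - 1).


53283 & 1023 = 35

35


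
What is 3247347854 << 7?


0b11000001100011101001100010001110 << 7 = 0b110000011000111010011000100011100000000 = 415660525312

415660525312


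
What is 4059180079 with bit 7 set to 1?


4059180079 | (1 << 7) = 4059180079 | 128 = 4059180207

4059180207


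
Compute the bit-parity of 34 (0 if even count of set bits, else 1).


0b100010 has 2 ones => parity 0

0


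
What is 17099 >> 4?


0b100001011001011 >> 4 = 0b10000101100 = 1068

1068


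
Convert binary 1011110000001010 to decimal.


1011110000001010 in decimal = 48138

48138


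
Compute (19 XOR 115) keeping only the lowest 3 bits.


Step 1: 19 ^ 115 = 96
Step 2: 96 & 7 = 0

0


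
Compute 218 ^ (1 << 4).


218 ^ (1 << 4) = 218 ^ 16 = 202

202


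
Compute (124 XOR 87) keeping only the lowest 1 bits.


Step 1: 124 ^ 87 = 43
Step 2: 43 & 1 = 1

1


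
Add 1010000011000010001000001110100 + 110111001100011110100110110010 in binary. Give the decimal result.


1010000011000010001000001110100 + 110111001100011110100110110010 = 10000111100100101111101000100110 = 2274556454

2274556454


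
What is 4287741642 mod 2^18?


4287741642 & 262143 = 114378

114378


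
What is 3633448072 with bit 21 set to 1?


3633448072 | (1 << 21) = 3633448072 | 2097152 = 3635545224

3635545224


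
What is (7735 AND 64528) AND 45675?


Step 1: 7735 & 64528 = 7184
Step 2: 7184 & 45675 = 4096

4096


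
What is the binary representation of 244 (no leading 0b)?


244 = 11110100 in binary

11110100


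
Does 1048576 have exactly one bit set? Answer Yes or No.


0b100000000000000000000. Only one bit set => Yes

Yes


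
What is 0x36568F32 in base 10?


36568F32 hex = 911642418 decimal

911642418


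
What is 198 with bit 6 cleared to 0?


198 & ~(1 << 6) = 134

134


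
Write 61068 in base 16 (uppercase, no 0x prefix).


61068 = EE8C hex

EE8C


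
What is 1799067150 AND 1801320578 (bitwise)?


0b1101011001110111001011000001110 & 0b1101011010111011111100010000010 = 0b1101011000110011001000000000010 = 1796837378

1796837378


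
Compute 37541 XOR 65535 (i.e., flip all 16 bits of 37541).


37541 ^ 65535 = 27994

27994


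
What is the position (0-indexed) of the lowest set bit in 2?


0b10. Lowest set bit at position 1

1


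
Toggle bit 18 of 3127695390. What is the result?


3127695390 ^ (1 << 18) = 3127695390 ^ 262144 = 3127433246

3127433246


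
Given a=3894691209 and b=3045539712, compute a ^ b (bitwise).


3894691209 ^ 3045539712 = 1570994697

1570994697


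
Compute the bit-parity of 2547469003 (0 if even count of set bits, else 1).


0b10010111110101110100101011001011 has 19 ones => parity 1

1


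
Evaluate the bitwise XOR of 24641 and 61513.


0b110000001000001 ^ 0b1111000001001001 = 0b1001000000001000 = 36872

36872


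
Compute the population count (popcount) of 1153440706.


0b1000100110000000001101111000010 has 11 set bits

11


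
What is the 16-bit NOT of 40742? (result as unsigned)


~0b1001111100100110 = 0b110000011011001 = 24793 (16-bit unsigned)

24793


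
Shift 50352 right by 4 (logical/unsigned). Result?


0b1100010010110000 >> 4 = 0b110001001011 = 3147

3147


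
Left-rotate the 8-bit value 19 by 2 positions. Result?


Rotate 0b10011 left by 2 (8-bit) = 0b1001100 = 76

76


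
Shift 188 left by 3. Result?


0b10111100 << 3 = 0b10111100000 = 1504

1504


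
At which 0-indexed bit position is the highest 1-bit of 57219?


0b1101111110000011. Highest set bit at position 15

15


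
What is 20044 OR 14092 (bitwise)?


0b100111001001100 | 0b11011100001100 = 0b111111101001100 = 32588

32588


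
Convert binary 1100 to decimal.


1100 in decimal = 12

12


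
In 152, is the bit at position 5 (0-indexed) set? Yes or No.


0b10011000, bit 5 = 0. No

No


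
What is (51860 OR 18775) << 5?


Step 1: 51860 | 18775 = 52183
Step 2: 52183 << 5 = 1669856

1669856


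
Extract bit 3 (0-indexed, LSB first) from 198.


0b11000110, position 3 = 0

0


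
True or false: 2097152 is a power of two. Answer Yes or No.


0b1000000000000000000000. Only one bit set => Yes

Yes


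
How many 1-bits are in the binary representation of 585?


0b1001001001 has 4 set bits

4


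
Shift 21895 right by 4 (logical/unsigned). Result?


0b101010110000111 >> 4 = 0b10101011000 = 1368

1368


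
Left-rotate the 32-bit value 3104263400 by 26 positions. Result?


Rotate 0b10111001000001110100110011101000 left by 26 (32-bit) = 0b10100010111001000001110100110011 = 2732858675

2732858675


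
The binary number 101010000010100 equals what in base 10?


101010000010100 in decimal = 21524

21524


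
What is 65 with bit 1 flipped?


65 ^ (1 << 1) = 65 ^ 2 = 67

67


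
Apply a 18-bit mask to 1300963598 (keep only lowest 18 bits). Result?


1300963598 & 262143 = 205070

205070


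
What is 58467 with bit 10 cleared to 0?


58467 & ~(1 << 10) = 57443

57443


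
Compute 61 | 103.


0b111101 | 0b1100111 = 0b1111111 = 127

127


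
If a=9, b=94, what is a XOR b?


9 ^ 94 = 87

87


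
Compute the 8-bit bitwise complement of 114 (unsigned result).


~0b1110010 = 0b10001101 = 141 (8-bit unsigned)

141


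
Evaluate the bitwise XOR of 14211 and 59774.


0b11011110000011 ^ 0b1110100101111110 = 0b1101111011111101 = 57085

57085


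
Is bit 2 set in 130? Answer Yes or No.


0b10000010, bit 2 = 0. No

No


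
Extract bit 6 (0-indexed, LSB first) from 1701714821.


0b1100101011011100001101110000101, position 6 = 0

0


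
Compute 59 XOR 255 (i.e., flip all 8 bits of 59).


59 ^ 255 = 196

196


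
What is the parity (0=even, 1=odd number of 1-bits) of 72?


0b1001000 has 2 ones => parity 0

0


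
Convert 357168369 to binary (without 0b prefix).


357168369 = 10101010010011111010011110001 in binary

10101010010011111010011110001


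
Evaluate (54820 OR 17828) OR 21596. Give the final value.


Step 1: 54820 | 17828 = 55204
Step 2: 55204 | 21596 = 55292

55292


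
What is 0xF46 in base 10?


F46 hex = 3910 decimal

3910


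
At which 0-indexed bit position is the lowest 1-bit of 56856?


0b1101111000011000. Lowest set bit at position 3

3


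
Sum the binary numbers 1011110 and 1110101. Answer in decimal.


1011110 + 1110101 = 11010011 = 211

211


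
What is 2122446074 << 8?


0b1111110100000011111010011111010 << 8 = 0b111111010000001111101001111101000000000 = 543346194944

543346194944


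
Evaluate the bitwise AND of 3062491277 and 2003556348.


0b10110110100010011110100010001101 & 0b1110111011010111101011111111100 = 0b110110000010011100000010001100 = 906608780

906608780


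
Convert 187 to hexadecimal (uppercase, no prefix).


187 = BB hex

BB


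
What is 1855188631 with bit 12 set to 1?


1855188631 | (1 << 12) = 1855188631 | 4096 = 1855192727

1855192727


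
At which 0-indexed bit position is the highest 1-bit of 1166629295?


0b1000101100010010101100110101111. Highest set bit at position 30

30


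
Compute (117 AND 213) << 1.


Step 1: 117 & 213 = 85
Step 2: 85 << 1 = 170

170


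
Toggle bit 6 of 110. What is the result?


110 ^ (1 << 6) = 110 ^ 64 = 46

46
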